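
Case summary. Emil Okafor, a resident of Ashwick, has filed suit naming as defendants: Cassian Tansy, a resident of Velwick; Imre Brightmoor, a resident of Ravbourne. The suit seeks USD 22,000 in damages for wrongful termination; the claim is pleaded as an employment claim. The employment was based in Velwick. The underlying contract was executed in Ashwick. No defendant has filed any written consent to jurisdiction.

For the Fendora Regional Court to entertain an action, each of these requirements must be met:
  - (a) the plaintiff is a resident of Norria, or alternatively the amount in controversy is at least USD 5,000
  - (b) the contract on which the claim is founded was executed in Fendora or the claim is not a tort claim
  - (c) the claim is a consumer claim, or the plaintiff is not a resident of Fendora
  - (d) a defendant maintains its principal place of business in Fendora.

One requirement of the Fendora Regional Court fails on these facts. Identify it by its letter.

The Fendora Regional Court:
  (a) The amount in controversy is 22,000 dollars, which meets the USD 5,000 floor — that alternative is enough. Satisfied.
  (b) The claim is an employment claim, not a tort claim, which satisfies one of the alternatives. Satisfied.
  (c) The plaintiff resides in Ashwick, which is not Fendora, which satisfies one of the alternatives. Met.
  (d) No defendant is a corporation. Not satisfied.
Only condition (d) fails.

(d)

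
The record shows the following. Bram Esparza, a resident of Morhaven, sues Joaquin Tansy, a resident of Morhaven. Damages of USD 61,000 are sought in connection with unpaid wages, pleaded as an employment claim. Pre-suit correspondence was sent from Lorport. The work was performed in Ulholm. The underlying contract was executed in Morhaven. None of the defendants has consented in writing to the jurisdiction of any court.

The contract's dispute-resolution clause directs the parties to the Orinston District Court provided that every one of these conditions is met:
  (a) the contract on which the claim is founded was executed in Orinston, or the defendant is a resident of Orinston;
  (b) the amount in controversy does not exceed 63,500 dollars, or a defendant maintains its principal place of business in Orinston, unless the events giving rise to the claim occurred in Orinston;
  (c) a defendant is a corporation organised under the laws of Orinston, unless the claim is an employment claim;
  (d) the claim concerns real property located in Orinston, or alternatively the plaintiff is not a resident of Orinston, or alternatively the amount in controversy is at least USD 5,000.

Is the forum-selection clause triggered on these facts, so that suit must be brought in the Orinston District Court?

The Orinston District Court:
  (a) The contract was executed in Morhaven, not Orinston; the defendant resides in Morhaven, not Orinston — no alternative holds. Fails.
  (b) The amount in controversy is 61,000 dollars, within the USD 63,500 ceiling, so this disjunct is met. Condition met.
  (c) No defendant is a corporation. The proviso rescues it, though: the claim is an employment claim. Satisfied.
  (d) The plaintiff resides in Morhaven, which is not Orinston, so one alternative holds. Satisfied.
  → The clause does not apply.

No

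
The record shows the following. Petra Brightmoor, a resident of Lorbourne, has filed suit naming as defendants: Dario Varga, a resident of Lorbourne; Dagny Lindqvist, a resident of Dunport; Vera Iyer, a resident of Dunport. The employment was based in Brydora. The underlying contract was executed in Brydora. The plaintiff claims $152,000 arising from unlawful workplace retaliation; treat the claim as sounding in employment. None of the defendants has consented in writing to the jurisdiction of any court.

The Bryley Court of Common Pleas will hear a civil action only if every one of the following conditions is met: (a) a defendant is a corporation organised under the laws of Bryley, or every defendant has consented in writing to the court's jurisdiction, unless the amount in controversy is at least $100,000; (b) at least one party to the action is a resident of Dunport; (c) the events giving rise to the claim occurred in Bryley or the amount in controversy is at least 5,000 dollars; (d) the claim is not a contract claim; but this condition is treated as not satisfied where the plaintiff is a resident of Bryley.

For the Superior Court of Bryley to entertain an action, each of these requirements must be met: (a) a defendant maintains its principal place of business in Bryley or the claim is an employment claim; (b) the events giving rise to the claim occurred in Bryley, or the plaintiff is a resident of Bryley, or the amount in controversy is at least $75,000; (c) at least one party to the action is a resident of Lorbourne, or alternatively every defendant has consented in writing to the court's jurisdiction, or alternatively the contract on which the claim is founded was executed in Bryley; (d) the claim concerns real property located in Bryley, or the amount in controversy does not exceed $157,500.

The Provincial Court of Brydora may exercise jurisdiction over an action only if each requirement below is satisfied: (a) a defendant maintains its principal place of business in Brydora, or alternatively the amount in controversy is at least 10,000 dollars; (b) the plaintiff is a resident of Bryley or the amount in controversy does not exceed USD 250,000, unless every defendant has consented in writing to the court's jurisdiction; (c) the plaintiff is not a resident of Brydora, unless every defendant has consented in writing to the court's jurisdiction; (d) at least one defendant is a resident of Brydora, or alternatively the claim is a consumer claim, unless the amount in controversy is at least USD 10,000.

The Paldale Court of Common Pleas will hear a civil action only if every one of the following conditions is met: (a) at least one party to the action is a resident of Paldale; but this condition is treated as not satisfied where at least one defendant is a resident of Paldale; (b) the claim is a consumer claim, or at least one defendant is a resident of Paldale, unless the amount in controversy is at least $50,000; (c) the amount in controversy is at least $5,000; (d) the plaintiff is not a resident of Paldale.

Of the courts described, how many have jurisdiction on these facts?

The Bryley Court of Common Pleas:
  (a) No defendant is a corporation; no such written consent has been filed — every alternative fails. The proviso rescues it, though: the amount in controversy is $152,000, which meets the $100,000 floor. Met.
  (b) Dagny Lindqvist resides in Dunport. Condition met.
  (c) The amount in controversy is 152,000 dollars, which meets the 5,000 dollars floor, which satisfies one of the alternatives. Met.
  (d) The claim is an employment claim, not a contract claim. And the carve-out is inapplicable — the plaintiff resides in Lorbourne, not Bryley. Satisfied.
  → All conditions met; jurisdiction exists.
The Superior Court of Bryley:
  (a) The claim is an employment claim — that alternative is enough. Condition met.
  (b) The amount in controversy is 152,000 dollars, which meets the 75,000 dollars floor, so one alternative holds. Met.
  (c) Petra Brightmoor resides in Lorbourne — that alternative is enough. Met.
  (d) The amount in controversy is $152,000, within the USD 157,500 ceiling, so one alternative holds. Condition met.
  → Jurisdiction lies.
The Provincial Court of Brydora:
  (a) The amount in controversy is 152,000 dollars, which meets the 10,000 dollars floor — that alternative is enough. Met.
  (b) The amount in controversy is 152,000 dollars, within the $250,000 ceiling, which satisfies one of the alternatives. Satisfied.
  (c) The plaintiff resides in Lorbourne, which is not Brydora. Condition met.
  (d) No defendant resides in Brydora (they reside in Lorbourne, Dunport, Dunport); the claim is an employment claim, not a consumer claim — no alternative holds. The proviso rescues it, though: the amount in controversy is USD 152,000, which meets the $10,000 floor. Condition met.
  → Jurisdiction lies.
The Paldale Court of Common Pleas:
  (a) No party resides in Paldale. Not satisfied.
  (b) The claim is an employment claim, not a consumer claim; no defendant resides in Paldale (they reside in Lorbourne, Dunport, Dunport) — no alternative holds. The proviso rescues it, though: the amount in controversy is 152,000 dollars, which meets the $50,000 floor. Condition met.
  (c) The amount in controversy is 152,000 dollars, which meets the USD 5,000 floor. Satisfied.
  (d) The plaintiff resides in Lorbourne, which is not Paldale. Condition met.
  → No jurisdiction.
Courts with jurisdiction: the Bryley Court of Common Pleas, the Superior Court of Bryley, the Provincial Court of Brydora — 3 in total.

3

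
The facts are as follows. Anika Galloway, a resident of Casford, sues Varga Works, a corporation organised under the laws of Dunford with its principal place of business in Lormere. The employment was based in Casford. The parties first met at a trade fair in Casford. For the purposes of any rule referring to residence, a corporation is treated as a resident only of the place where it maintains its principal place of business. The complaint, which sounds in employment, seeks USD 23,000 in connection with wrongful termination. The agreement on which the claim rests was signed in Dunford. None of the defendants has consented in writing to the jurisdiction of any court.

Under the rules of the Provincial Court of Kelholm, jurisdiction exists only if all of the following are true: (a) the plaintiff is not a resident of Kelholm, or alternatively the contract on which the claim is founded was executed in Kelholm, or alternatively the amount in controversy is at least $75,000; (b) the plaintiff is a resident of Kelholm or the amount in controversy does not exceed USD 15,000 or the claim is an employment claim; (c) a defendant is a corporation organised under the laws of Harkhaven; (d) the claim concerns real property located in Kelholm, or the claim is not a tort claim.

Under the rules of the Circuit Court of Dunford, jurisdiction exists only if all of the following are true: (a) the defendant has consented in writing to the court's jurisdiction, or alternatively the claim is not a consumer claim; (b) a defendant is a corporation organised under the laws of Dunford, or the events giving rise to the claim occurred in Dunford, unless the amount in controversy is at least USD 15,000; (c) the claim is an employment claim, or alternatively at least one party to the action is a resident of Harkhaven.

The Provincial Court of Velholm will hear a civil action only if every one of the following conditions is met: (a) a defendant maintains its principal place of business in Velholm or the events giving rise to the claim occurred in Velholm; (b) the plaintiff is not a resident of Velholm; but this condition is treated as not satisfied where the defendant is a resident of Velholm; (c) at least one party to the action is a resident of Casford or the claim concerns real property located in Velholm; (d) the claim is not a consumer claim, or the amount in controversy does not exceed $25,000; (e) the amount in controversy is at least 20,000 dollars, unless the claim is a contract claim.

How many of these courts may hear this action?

1

The Provincial Court of Kelholm:
  (a) The plaintiff resides in Casford, which is not Kelholm, so this disjunct is met. Met.
  (b) The claim is an employment claim, so this disjunct is met. Satisfied.
  (c) The corporate defendant(s) are organised in Dunford, not Harkhaven. Condition not met.
  (d) The claim is an employment claim, not a tort claim, so this disjunct is met. Satisfied.
  → The court lacks jurisdiction.
The Circuit Court of Dunford:
  (a) The claim is an employment claim, not a consumer claim, which satisfies one of the alternatives. Satisfied.
  (b) Varga Works is organised under the laws of Dunford, so one alternative holds. Satisfied.
  (c) The claim is an employment claim — that alternative is enough. Met.
  → Jurisdiction lies.
The Provincial Court of Velholm:
  (a) The corporate defendant(s) have their principal place of business in Lormere, not Velholm; the operative events occurred in Casford, not Velholm — none of the alternatives is met. Fails.
  (b) The plaintiff resides in Casford, which is not Velholm. The carve-out does not apply: the defendant resides in Lormere, not Velholm. Satisfied.
  (c) Anika Galloway resides in Casford, which satisfies one of the alternatives. Satisfied.
  (d) The claim is an employment claim, not a consumer claim, so one alternative holds. Satisfied.
  (e) The amount in controversy is $23,000, which meets the 20,000 dollars floor. Met.
  → At least one condition fails; no jurisdiction.
Courts with jurisdiction: the Circuit Court of Dunford — 1 in total.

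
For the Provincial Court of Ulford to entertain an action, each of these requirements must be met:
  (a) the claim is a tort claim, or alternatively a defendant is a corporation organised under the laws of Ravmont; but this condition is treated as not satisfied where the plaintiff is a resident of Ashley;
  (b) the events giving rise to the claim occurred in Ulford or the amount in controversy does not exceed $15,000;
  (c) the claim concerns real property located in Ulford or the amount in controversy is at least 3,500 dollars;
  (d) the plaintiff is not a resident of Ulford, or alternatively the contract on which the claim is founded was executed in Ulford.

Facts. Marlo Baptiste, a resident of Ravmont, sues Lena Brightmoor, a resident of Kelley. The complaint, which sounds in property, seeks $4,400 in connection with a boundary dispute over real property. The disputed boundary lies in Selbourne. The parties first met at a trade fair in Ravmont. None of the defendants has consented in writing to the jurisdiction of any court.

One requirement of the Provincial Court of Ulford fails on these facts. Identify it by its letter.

The Provincial Court of Ulford:
  (a) The claim is a property claim, not a tort claim; no defendant is a corporation — no alternative holds. Fails.
  (b) The amount in controversy is 4,400 dollars, within the $15,000 ceiling, which satisfies one of the alternatives. Condition met.
  (c) The amount in controversy is 4,400 dollars, which meets the $3,500 floor, so one alternative holds. Met.
  (d) The plaintiff resides in Ravmont, which is not Ulford, which satisfies one of the alternatives. Satisfied.
Only condition (a) fails.

(a)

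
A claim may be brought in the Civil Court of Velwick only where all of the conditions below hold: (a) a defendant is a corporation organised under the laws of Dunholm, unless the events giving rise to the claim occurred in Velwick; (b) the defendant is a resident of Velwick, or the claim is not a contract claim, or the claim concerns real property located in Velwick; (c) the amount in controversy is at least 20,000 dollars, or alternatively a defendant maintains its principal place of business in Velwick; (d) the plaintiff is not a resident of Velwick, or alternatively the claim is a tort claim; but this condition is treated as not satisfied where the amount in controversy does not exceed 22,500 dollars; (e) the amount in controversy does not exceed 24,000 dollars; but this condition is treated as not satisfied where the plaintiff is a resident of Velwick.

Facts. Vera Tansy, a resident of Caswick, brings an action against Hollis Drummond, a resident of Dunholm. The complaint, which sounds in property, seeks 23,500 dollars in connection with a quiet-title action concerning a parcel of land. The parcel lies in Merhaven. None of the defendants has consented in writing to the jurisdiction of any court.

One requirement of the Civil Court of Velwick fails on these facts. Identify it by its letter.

(a)

The Civil Court of Velwick:
  (a) No defendant is a corporation. The proviso offers no rescue either, since the operative events occurred in Merhaven, not Velwick. Fails.
  (b) The claim is a property claim, not a contract claim — that alternative is enough. Condition met.
  (c) The amount in controversy is USD 23,500, which meets the USD 20,000 floor, which satisfies one of the alternatives. Satisfied.
  (d) The plaintiff resides in Caswick, which is not Velwick — that alternative is enough. The carve-out does not apply: the amount in controversy is $23,500, above the $22,500 ceiling. Met.
  (e) The amount in controversy is USD 23,500, within the 24,000 dollars ceiling. And the carve-out is inapplicable — the plaintiff resides in Caswick, not Velwick. Satisfied.
Only condition (a) fails.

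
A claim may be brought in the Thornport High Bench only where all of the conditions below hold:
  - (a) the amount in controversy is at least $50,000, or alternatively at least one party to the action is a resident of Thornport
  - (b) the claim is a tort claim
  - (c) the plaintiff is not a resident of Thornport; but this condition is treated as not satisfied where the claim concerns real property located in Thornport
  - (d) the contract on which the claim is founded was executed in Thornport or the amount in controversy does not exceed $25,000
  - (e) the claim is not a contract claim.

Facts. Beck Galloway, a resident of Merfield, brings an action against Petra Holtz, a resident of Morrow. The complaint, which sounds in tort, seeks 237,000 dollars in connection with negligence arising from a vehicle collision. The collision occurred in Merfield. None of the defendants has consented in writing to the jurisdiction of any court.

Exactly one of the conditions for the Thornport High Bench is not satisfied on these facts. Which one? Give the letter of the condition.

(d)

The Thornport High Bench:
  (a) The amount in controversy is USD 237,000, which meets the 50,000 dollars floor — that alternative is enough. Condition met.
  (b) The claim is a tort claim. Met.
  (c) The plaintiff resides in Merfield, which is not Thornport. And the carve-out is inapplicable — the claim does not concern real property. Met.
  (d) No contract (and hence no place of execution) is alleged; the amount in controversy is 237,000 dollars, above the 25,000 dollars ceiling — every alternative fails. Fails.
  (e) The claim is a tort claim, not a contract claim. Met.
Only condition (d) fails.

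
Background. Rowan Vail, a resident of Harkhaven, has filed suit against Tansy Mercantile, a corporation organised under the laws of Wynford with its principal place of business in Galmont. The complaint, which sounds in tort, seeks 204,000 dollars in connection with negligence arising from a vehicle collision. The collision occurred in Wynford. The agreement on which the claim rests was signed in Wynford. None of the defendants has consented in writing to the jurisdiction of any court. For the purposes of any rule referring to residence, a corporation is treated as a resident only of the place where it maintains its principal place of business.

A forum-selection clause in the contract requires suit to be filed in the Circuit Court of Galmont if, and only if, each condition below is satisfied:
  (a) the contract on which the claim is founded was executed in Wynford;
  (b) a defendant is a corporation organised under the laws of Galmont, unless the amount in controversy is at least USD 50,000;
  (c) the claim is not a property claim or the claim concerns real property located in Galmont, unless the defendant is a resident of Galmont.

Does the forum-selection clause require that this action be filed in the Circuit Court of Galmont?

Yes

The Circuit Court of Galmont:
  (a) The contract was executed in Wynford. Condition met.
  (b) The corporate defendant(s) are organised in Wynford, not Galmont. However, the amount in controversy is USD 204,000, which meets the $50,000 floor, so the 'unless' proviso supplies this condition. Met.
  (c) The claim is a tort claim, not a property claim, so this disjunct is met. Met.
  → Forum clause is triggered.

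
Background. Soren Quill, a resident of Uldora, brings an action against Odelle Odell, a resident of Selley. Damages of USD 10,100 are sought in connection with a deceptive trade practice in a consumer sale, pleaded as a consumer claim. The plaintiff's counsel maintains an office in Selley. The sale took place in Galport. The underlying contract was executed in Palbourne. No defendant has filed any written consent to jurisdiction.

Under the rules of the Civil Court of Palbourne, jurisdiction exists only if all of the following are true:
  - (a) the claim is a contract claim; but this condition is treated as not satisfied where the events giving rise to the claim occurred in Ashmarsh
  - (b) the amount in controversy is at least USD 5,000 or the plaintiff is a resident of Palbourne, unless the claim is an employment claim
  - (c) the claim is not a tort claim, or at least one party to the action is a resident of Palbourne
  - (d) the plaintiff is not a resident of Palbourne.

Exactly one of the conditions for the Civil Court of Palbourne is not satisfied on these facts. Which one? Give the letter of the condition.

The Civil Court of Palbourne:
  (a) The claim is a consumer claim, not a contract claim. Fails.
  (b) The amount in controversy is 10,100 dollars, which meets the $5,000 floor — that alternative is enough. Condition met.
  (c) The claim is a consumer claim, not a tort claim, so this disjunct is met. Met.
  (d) The plaintiff resides in Uldora, which is not Palbourne. Satisfied.
Only condition (a) fails.

(a)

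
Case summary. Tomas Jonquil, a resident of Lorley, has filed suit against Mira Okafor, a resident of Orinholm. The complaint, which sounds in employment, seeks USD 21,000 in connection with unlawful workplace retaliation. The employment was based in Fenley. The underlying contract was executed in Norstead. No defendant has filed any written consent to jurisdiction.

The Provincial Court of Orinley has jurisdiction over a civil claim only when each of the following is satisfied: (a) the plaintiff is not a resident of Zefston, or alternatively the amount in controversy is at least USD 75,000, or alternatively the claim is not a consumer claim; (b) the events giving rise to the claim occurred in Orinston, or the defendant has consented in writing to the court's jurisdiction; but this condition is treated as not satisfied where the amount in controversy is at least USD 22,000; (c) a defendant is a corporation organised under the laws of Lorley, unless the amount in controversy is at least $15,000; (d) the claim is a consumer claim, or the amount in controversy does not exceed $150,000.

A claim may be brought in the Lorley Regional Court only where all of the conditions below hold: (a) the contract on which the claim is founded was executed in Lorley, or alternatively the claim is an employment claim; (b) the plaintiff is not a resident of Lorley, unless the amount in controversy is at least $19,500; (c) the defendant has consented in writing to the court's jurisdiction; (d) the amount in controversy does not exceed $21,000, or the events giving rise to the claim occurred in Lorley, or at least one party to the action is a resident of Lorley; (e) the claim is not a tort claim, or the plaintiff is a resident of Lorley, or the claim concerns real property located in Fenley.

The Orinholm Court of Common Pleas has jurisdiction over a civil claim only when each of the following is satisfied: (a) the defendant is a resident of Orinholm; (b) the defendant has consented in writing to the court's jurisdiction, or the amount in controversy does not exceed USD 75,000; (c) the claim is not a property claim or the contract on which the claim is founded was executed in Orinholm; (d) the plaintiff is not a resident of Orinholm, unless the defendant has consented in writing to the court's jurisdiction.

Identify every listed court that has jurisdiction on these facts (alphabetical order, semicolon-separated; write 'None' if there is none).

The Provincial Court of Orinley:
  (a) The plaintiff resides in Lorley, which is not Zefston, which satisfies one of the alternatives. Met.
  (b) The operative events occurred in Fenley, not Orinston; no such written consent has been filed — every alternative fails. Not met.
  (c) No defendant is a corporation. The proviso rescues it, though: the amount in controversy is USD 21,000, which meets the $15,000 floor. Condition met.
  (d) The amount in controversy is 21,000 dollars, within the 150,000 dollars ceiling — that alternative is enough. Condition met.
  → The court lacks jurisdiction.
The Lorley Regional Court:
  (a) The claim is an employment claim, so this disjunct is met. Met.
  (b) The plaintiff resides in Lorley. The proviso rescues it, though: the amount in controversy is 21,000 dollars, which meets the USD 19,500 floor. Condition met.
  (c) No such written consent has been filed. Not satisfied.
  (d) The amount in controversy is USD 21,000, within the 21,000 dollars ceiling — that alternative is enough. Satisfied.
  (e) The claim is an employment claim, not a tort claim, so one alternative holds. Condition met.
  → Not every requirement is met — no jurisdiction.
The Orinholm Court of Common Pleas:
  (a) The defendant resides in Orinholm. Met.
  (b) The amount in controversy is USD 21,000, within the $75,000 ceiling — that alternative is enough. Met.
  (c) The claim is an employment claim, not a property claim, which satisfies one of the alternatives. Satisfied.
  (d) The plaintiff resides in Lorley, which is not Orinholm. Met.
  → Jurisdiction lies.

the Orinholm Court of Common Pleas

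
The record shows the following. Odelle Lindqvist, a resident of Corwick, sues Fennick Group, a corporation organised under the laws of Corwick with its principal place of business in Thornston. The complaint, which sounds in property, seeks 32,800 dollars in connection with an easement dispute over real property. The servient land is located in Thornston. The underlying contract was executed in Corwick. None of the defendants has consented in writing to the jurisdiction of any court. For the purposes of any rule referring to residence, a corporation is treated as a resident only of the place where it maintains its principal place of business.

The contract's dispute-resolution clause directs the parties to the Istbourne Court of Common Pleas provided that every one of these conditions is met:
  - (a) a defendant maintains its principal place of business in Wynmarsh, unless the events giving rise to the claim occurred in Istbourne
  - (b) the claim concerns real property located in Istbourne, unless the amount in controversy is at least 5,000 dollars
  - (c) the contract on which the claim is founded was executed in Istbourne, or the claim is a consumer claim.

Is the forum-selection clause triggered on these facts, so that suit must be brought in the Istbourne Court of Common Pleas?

The Istbourne Court of Common Pleas:
  (a) The corporate defendant(s) have their principal place of business in Thornston, not Wynmarsh. Nor does the 'unless' clause help: the operative events occurred in Thornston, not Istbourne. Not met.
  (b) The property lies in Thornston, not Istbourne. But the amount in controversy is $32,800, which meets the USD 5,000 floor, and the 'unless' clause therefore excuses the requirement. Satisfied.
  (c) The contract was executed in Corwick, not Istbourne; the claim is a property claim, not a consumer claim — every alternative fails. Fails.
  → Forum clause is not triggered.

No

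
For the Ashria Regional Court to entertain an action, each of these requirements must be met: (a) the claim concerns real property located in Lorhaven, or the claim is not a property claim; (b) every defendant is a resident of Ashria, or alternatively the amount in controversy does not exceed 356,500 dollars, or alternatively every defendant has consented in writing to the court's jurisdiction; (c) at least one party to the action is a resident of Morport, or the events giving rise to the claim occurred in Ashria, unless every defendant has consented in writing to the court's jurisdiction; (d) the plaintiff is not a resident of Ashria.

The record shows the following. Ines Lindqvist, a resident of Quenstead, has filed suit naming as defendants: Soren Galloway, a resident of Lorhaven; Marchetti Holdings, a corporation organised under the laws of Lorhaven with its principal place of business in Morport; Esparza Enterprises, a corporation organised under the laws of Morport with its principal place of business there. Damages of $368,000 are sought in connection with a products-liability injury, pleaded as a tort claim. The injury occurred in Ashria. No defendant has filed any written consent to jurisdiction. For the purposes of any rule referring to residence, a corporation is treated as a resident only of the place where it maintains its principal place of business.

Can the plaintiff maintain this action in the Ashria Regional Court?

No

The Ashria Regional Court:
  (a) The claim is a tort claim, not a property claim, which satisfies one of the alternatives. Met.
  (b) The defendants reside as follows — Soren Galloway in Lorhaven, Marchetti Holdings in Morport, Esparza Enterprises in Morport — not all in Ashria; the amount in controversy is 368,000 dollars, above the USD 356,500 ceiling; no such written consent has been filed — every alternative fails. Not met.
  (c) Marchetti Holdings resides in Morport — that alternative is enough. Met.
  (d) The plaintiff resides in Quenstead, which is not Ashria. Satisfied.
  → No jurisdiction.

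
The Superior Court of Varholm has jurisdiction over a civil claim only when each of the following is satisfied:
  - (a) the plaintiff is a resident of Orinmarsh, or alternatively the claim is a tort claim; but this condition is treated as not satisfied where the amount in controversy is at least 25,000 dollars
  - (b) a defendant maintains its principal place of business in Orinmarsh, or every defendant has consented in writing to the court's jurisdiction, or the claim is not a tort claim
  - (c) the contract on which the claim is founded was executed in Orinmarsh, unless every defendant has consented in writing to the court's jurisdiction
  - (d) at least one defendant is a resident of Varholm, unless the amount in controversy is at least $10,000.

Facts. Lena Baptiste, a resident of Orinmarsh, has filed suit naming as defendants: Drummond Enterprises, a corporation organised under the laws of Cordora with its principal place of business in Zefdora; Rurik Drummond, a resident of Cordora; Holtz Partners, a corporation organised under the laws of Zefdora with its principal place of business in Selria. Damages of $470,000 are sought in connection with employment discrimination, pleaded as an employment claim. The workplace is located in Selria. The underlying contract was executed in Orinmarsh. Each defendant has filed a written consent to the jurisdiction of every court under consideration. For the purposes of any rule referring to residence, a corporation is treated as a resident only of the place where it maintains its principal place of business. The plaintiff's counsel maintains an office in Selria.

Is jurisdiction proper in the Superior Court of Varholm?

No

The Superior Court of Varholm:
  (a) The plaintiff resides in Orinmarsh, so this disjunct is met. But the amount in controversy is 470,000 dollars, which meets the $25,000 floor, triggering the carve-out and defeating this condition. Not met.
  (b) Every defendant has filed written consent, so one alternative holds. Met.
  (c) The contract was executed in Orinmarsh. Condition met.
  (d) No defendant resides in Varholm (they reside in Zefdora, Cordora, Selria). The proviso rescues it, though: the amount in controversy is 470,000 dollars, which meets the USD 10,000 floor. Met.
  → No jurisdiction.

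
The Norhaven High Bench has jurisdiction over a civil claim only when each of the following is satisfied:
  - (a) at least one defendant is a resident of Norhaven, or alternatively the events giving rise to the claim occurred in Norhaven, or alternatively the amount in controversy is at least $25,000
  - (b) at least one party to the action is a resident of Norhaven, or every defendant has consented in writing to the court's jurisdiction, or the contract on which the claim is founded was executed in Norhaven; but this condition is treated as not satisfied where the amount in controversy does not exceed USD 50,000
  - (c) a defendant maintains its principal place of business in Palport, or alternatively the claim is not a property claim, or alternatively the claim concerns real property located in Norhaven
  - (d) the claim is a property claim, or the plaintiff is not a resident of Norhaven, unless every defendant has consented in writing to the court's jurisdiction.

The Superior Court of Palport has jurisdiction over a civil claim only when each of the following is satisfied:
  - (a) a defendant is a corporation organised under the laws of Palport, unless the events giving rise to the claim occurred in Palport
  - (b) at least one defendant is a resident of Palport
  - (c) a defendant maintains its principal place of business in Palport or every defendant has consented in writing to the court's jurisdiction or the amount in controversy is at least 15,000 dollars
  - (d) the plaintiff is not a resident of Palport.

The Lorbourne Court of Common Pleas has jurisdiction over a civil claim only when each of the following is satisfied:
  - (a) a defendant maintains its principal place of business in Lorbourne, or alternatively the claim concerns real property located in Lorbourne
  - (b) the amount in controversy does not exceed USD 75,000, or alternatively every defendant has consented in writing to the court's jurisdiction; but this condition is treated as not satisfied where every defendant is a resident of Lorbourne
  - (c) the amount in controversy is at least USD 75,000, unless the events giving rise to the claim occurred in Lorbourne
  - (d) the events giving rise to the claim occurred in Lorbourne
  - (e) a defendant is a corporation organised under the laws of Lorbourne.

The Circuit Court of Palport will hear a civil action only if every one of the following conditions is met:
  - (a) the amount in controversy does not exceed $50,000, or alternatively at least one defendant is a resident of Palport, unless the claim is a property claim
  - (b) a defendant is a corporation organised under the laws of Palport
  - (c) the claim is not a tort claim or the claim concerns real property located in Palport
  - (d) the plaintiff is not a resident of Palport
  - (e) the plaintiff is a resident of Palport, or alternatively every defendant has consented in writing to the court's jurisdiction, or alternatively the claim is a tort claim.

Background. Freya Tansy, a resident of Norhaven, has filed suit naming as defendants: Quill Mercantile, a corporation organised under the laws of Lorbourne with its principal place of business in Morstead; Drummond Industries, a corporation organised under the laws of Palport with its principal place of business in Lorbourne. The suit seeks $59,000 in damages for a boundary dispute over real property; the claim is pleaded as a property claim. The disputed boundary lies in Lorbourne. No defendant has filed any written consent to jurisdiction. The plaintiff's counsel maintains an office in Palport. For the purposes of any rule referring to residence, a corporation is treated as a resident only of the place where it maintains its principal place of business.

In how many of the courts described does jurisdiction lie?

The Norhaven High Bench:
  (a) The amount in controversy is 59,000 dollars, which meets the USD 25,000 floor, so one alternative holds. Satisfied.
  (b) Freya Tansy resides in Norhaven, which satisfies one of the alternatives. And the carve-out is inapplicable — the amount in controversy is USD 59,000, above the $50,000 ceiling. Condition met.
  (c) The corporate defendant(s) have their principal place of business in Lorbourne, Morstead, not Palport; the claim is a property claim; the property lies in Lorbourne, not Norhaven — every alternative fails. Not satisfied.
  (d) The claim is a property claim, so this disjunct is met. Met.
  → No jurisdiction.
The Superior Court of Palport:
  (a) Drummond Industries is organised under the laws of Palport. Condition met.
  (b) No defendant resides in Palport (they reside in Morstead, Lorbourne). Not satisfied.
  (c) The amount in controversy is 59,000 dollars, which meets the USD 15,000 floor, so one alternative holds. Condition met.
  (d) The plaintiff resides in Norhaven, which is not Palport. Condition met.
  → The court lacks jurisdiction.
The Lorbourne Court of Common Pleas:
  (a) Drummond Industries has its principal place of business in Lorbourne, so this disjunct is met. Met.
  (b) The amount in controversy is $59,000, within the 75,000 dollars ceiling — that alternative is enough. And the carve-out is inapplicable — the defendants reside as follows — Quill Mercantile in Morstead, Drummond Industries in Lorbourne — not all in Lorbourne. Satisfied.
  (c) The amount in controversy is 59,000 dollars, below the USD 75,000 floor. However, the operative events occurred in Lorbourne, so the 'unless' proviso supplies this condition. Condition met.
  (d) The operative events occurred in Lorbourne. Satisfied.
  (e) Quill Mercantile is organised under the laws of Lorbourne. Satisfied.
  → Jurisdiction lies.
The Circuit Court of Palport:
  (a) The amount in controversy is 59,000 dollars, above the 50,000 dollars ceiling; no defendant resides in Palport (they reside in Morstead, Lorbourne) — no alternative holds. The proviso rescues it, though: the claim is a property claim. Condition met.
  (b) Drummond Industries is organised under the laws of Palport. Satisfied.
  (c) The claim is a property claim, not a tort claim, so one alternative holds. Satisfied.
  (d) The plaintiff resides in Norhaven, which is not Palport. Condition met.
  (e) The plaintiff resides in Norhaven, not Palport; no such written consent has been filed; the claim is a property claim, not a tort claim — no alternative holds. Fails.
  → No jurisdiction.
Courts with jurisdiction: the Lorbourne Court of Common Pleas — 1 in total.

1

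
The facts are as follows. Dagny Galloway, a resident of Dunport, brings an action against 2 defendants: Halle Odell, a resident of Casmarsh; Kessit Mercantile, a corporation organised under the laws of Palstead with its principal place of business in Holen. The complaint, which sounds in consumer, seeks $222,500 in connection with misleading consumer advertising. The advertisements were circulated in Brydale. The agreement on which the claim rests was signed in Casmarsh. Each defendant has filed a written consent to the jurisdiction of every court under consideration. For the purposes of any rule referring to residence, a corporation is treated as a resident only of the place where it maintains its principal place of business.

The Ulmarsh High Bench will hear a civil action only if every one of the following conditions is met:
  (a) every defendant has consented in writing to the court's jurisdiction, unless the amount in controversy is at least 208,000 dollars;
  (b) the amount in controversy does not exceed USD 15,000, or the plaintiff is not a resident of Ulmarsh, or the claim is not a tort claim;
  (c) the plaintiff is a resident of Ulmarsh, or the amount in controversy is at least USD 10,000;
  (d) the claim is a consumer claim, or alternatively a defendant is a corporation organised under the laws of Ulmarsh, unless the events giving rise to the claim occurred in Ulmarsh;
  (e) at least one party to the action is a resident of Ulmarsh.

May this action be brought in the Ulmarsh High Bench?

The Ulmarsh High Bench:
  (a) Every defendant has filed written consent. Condition met.
  (b) The plaintiff resides in Dunport, which is not Ulmarsh, so this disjunct is met. Satisfied.
  (c) The amount in controversy is $222,500, which meets the USD 10,000 floor, which satisfies one of the alternatives. Met.
  (d) The claim is a consumer claim — that alternative is enough. Condition met.
  (e) No party resides in Ulmarsh. Not met.
  → Not every requirement is met — no jurisdiction.

No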